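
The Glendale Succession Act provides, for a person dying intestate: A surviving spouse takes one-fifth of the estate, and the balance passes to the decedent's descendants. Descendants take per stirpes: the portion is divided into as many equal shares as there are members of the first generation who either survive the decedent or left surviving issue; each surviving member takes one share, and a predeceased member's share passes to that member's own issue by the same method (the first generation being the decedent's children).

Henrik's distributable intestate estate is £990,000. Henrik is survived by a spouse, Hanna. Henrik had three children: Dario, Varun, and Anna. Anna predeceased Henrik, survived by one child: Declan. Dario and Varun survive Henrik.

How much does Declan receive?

Hanna takes one-fifth of £990,000 = £198,000. The remaining £792,000 passes to the descendants.
The descendants' portion (£792,000) is divided into 3 shares of £264,000: Dario and Varun each take £264,000; Anna's £264,000 share passes to Anna's issue.
Anna's share (£264,000) passes entirely to Declan.

Declan receives £264,000.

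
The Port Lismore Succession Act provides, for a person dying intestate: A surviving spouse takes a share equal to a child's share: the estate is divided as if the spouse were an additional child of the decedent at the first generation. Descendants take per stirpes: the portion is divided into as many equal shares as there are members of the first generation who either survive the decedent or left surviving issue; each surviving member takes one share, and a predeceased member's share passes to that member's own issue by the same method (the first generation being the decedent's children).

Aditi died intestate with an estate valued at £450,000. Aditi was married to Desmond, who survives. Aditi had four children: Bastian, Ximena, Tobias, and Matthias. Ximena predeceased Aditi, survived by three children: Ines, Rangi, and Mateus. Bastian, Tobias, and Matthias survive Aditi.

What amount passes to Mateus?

The spouse counts as an additional share at the children's level, so there are 5 primary shares of £90,000. Desmond takes one such share (£90,000).
The children's combined portion (£360,000) is divided into 4 shares of £90,000: Bastian, Tobias, and Matthias each take £90,000; Ximena's £90,000 share passes to Ximena's issue.
Ximena's share (£90,000) is divided into 3 shares of £30,000: Ines, Rangi, and Mateus each take £30,000.

Mateus receives £30,000.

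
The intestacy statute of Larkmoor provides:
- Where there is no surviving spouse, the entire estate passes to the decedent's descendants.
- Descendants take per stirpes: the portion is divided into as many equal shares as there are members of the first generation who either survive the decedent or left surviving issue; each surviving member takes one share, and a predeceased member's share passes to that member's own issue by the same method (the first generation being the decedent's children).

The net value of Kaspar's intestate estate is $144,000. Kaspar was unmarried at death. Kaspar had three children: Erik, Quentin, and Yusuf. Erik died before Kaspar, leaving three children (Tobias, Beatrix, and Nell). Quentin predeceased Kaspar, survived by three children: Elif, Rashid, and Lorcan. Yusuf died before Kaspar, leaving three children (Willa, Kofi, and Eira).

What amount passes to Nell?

Nell receives $16,000.

The entire $144,000 passes to the descendants.
That amount ($144,000) is divided into 3 shares of $48,000: Erik's $48,000 share passes to Erik's issue; Quentin's $48,000 share passes to Quentin's issue; Yusuf's $48,000 share passes to Yusuf's issue.
Erik's share ($48,000) is divided into 3 shares of $16,000: Tobias, Beatrix, and Nell each take $16,000.
Quentin's share ($48,000) is divided into 3 shares of $16,000: Elif, Rashid, and Lorcan each take $16,000.
Yusuf's share ($48,000) is divided into 3 shares of $16,000: Willa, Kofi, and Eira each take $16,000.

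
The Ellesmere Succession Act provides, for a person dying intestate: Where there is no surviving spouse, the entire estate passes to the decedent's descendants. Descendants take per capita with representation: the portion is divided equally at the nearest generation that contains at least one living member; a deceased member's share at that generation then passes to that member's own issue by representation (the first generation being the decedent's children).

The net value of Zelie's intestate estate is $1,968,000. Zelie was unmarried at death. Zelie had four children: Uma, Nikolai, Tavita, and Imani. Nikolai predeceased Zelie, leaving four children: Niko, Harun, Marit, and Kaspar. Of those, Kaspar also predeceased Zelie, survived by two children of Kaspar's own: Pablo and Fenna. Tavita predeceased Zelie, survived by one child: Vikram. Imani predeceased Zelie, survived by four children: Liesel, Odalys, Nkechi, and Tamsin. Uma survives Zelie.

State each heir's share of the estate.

The entire $1,968,000 passes to the descendants.
That amount ($1,968,000) is divided into 4 shares of $492,000: Uma takes $492,000; Nikolai's $492,000 share passes to Nikolai's issue; Tavita's $492,000 share passes to Tavita's issue; Imani's $492,000 share passes to Imani's issue.
Nikolai's share ($492,000) is divided into 4 shares of $123,000: Niko, Harun, and Marit each take $123,000; Kaspar's $123,000 share passes to Kaspar's issue.
Kaspar's share ($123,000) is divided into 2 shares of $61,500: Pablo and Fenna each take $61,500.
Tavita's share ($492,000) passes entirely to Vikram.
Imani's share ($492,000) is divided into 4 shares of $123,000: Liesel, Odalys, Nkechi, and Tamsin each take $123,000.

Uma: $492,000; Niko: $123,000; Harun: $123,000; Marit: $123,000; Pablo: $61,500; Fenna: $61,500; Vikram: $492,000; Liesel: $123,000; Odalys: $123,000; Nkechi: $123,000; Tamsin: $123,000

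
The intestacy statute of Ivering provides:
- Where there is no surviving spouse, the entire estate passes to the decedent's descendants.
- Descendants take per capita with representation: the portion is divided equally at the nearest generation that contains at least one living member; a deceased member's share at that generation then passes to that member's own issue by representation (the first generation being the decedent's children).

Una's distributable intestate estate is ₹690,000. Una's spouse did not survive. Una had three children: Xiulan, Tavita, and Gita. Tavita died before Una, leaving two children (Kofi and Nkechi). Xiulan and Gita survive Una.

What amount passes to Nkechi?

The entire ₹690,000 passes to the descendants.
That amount (₹690,000) is divided into 3 shares of ₹230,000: Xiulan and Gita each take ₹230,000; Tavita's ₹230,000 share passes to Tavita's issue.
Tavita's share (₹230,000) is divided into 2 shares of ₹115,000: Kofi and Nkechi each take ₹115,000.

Nkechi receives ₹115,000.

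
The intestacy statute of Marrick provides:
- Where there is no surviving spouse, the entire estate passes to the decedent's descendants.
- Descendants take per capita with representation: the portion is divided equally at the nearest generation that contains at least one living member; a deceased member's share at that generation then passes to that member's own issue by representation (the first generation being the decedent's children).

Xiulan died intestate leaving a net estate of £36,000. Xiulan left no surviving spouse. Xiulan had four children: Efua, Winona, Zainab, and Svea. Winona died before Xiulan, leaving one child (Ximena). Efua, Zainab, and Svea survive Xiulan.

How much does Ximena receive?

Ximena receives £9,000.

The entire £36,000 passes to the descendants.
That amount (£36,000) is divided into 4 shares of £9,000: Efua, Zainab, and Svea each take £9,000; Winona's £9,000 share passes to Winona's issue.
Winona's share (£9,000) passes entirely to Ximena.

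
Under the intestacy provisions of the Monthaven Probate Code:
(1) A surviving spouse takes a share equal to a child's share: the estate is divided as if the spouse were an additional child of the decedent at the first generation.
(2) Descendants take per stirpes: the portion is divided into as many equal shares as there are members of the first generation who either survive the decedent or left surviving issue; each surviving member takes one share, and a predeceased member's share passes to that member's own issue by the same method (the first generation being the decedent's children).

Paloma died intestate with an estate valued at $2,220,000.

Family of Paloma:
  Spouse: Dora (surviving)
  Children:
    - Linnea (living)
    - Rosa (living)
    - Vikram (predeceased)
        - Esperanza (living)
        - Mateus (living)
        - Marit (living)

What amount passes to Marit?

The spouse counts as an additional share at the children's level, so there are 4 primary shares of $555,000. Dora takes one such share ($555,000).
The children's combined portion ($1,665,000) is divided into 3 shares of $555,000: Linnea and Rosa each take $555,000; Vikram's $555,000 share passes to Vikram's issue.
Vikram's share ($555,000) is divided into 3 shares of $185,000: Esperanza, Mateus, and Marit each take $185,000.

Marit receives $185,000.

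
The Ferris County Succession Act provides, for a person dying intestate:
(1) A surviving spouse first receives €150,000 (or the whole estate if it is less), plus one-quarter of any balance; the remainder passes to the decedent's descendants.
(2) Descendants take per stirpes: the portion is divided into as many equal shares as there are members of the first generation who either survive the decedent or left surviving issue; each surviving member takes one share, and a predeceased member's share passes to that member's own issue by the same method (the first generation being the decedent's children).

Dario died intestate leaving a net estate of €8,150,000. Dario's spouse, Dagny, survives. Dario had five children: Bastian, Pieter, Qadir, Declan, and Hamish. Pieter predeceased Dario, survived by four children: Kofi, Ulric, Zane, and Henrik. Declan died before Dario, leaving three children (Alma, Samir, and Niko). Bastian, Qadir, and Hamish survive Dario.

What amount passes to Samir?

Samir receives €400,000.

Dagny first takes €150,000, leaving a balance of €8,000,000. Dagny then takes one-quarter of the balance (€2,000,000), for a total of €2,150,000. The remaining €6,000,000 passes to the descendants.
The descendants' portion (€6,000,000) is divided into 5 shares of €1,200,000: Bastian, Qadir, and Hamish each take €1,200,000; Pieter's €1,200,000 share passes to Pieter's issue; Declan's €1,200,000 share passes to Declan's issue.
Pieter's share (€1,200,000) is divided into 4 shares of €300,000: Kofi, Ulric, Zane, and Henrik each take €300,000.
Declan's share (€1,200,000) is divided into 3 shares of €400,000: Alma, Samir, and Niko each take €400,000.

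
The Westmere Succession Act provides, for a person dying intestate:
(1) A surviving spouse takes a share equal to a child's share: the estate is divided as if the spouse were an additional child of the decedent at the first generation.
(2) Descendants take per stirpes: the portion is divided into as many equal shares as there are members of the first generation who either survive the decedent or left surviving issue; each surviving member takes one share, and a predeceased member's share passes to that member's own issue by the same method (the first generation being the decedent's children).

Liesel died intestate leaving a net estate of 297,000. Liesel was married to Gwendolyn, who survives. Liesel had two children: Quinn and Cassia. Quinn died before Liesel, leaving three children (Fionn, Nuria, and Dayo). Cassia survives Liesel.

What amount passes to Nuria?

Nuria receives 33,000.

The spouse counts as an additional share at the children's level, so there are 3 primary shares of 99,000. Gwendolyn takes one such share (99,000).
The children's combined portion (198,000) is divided into 2 shares of 99,000: Cassia takes 99,000; Quinn's 99,000 share passes to Quinn's issue.
Quinn's share (99,000) is divided into 3 shares of 33,000: Fionn, Nuria, and Dayo each take 33,000.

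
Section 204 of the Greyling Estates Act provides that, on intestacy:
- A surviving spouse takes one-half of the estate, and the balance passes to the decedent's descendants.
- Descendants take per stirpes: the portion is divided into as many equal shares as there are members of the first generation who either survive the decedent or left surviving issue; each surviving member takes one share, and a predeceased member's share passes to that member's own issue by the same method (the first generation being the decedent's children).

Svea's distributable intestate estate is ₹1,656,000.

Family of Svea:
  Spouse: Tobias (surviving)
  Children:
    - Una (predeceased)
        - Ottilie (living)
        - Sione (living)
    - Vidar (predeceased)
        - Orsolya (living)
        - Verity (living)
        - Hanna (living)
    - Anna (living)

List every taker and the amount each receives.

Tobias: ₹828,000; Ottilie: ₹138,000; Sione: ₹138,000; Orsolya: ₹92,000; Verity: ₹92,000; Hanna: ₹92,000; Anna: ₹276,000

Tobias takes one-half of ₹1,656,000 = ₹828,000. The remaining ₹828,000 passes to the descendants.
The descendants' portion (₹828,000) is divided into 3 shares of ₹276,000: Anna takes ₹276,000; Una's ₹276,000 share passes to Una's issue; Vidar's ₹276,000 share passes to Vidar's issue.
Una's share (₹276,000) is divided into 2 shares of ₹138,000: Ottilie and Sione each take ₹138,000.
Vidar's share (₹276,000) is divided into 3 shares of ₹92,000: Orsolya, Verity, and Hanna each take ₹92,000.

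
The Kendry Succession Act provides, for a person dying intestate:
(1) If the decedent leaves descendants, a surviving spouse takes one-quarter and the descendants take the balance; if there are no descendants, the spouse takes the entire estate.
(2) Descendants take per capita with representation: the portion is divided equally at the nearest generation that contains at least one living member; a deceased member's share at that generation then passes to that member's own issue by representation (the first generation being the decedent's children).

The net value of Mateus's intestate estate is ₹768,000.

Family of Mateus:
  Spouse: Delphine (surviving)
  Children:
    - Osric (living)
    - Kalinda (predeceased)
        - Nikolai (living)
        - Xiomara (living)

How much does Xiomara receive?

Xiomara receives ₹144,000.

Delphine takes one-quarter of ₹768,000 = ₹192,000. The remaining ₹576,000 passes to the descendants.
The descendants' portion (₹576,000) is divided into 2 shares of ₹288,000: Osric takes ₹288,000; Kalinda's ₹288,000 share passes to Kalinda's issue.
Kalinda's share (₹288,000) is divided into 2 shares of ₹144,000: Nikolai and Xiomara each take ₹144,000.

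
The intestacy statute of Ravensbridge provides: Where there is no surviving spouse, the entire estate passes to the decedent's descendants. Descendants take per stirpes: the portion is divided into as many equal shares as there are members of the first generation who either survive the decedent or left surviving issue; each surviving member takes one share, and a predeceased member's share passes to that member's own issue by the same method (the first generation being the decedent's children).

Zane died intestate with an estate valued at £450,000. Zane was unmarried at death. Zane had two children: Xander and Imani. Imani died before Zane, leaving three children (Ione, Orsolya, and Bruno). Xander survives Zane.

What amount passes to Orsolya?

Orsolya receives £75,000.

The entire £450,000 passes to the descendants.
That amount (£450,000) is divided into 2 shares of £225,000: Xander takes £225,000; Imani's £225,000 share passes to Imani's issue.
Imani's share (£225,000) is divided into 3 shares of £75,000: Ione, Orsolya, and Bruno each take £75,000.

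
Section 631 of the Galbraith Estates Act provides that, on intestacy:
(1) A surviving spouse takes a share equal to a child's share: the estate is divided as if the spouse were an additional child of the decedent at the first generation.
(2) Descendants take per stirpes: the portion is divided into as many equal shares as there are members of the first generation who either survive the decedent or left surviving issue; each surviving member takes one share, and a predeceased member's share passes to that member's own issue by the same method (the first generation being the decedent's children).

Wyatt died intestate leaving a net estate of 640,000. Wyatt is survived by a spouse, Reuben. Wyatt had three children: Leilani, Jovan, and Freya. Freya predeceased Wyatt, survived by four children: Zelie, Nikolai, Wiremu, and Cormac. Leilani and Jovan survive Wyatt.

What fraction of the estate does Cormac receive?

The spouse counts as an additional share at the children's level, so there are 4 primary shares of 160,000. Reuben takes one such share (160,000).
The children's combined portion (480,000) is divided into 3 shares of 160,000: Leilani and Jovan each take 160,000; Freya's 160,000 share passes to Freya's issue.
Freya's share (160,000) is divided into 4 shares of 40,000: Zelie, Nikolai, Wiremu, and Cormac each take 40,000.

Cormac receives 1/16 of the estate.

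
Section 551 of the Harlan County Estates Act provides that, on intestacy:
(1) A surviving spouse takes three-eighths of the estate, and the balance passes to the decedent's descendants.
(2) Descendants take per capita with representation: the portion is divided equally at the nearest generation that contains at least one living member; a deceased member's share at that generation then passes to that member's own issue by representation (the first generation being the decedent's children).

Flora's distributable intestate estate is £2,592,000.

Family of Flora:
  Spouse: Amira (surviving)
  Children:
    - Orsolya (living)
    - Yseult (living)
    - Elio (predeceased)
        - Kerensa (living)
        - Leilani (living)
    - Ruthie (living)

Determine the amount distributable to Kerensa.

Amira takes three-eighths of £2,592,000 = £972,000. The remaining £1,620,000 passes to the descendants.
The descendants' portion (£1,620,000) is divided into 4 shares of £405,000: Orsolya, Yseult, and Ruthie each take £405,000; Elio's £405,000 share passes to Elio's issue.
Elio's share (£405,000) is divided into 2 shares of £202,500: Kerensa and Leilani each take £202,500.

Kerensa receives £202,500.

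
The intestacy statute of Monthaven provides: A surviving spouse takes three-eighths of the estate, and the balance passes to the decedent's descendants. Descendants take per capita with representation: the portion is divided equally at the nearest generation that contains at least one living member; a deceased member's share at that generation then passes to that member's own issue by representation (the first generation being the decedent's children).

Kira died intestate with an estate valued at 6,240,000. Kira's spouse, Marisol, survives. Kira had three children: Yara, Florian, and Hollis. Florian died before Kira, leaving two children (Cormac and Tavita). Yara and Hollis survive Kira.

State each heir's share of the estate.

Marisol: 2,340,000; Yara: 1,300,000; Cormac: 650,000; Tavita: 650,000; Hollis: 1,300,000

Marisol takes three-eighths of 6,240,000 = 2,340,000. The remaining 3,900,000 passes to the descendants.
The descendants' portion (3,900,000) is divided into 3 shares of 1,300,000: Yara and Hollis each take 1,300,000; Florian's 1,300,000 share passes to Florian's issue.
Florian's share (1,300,000) is divided into 2 shares of 650,000: Cormac and Tavita each take 650,000.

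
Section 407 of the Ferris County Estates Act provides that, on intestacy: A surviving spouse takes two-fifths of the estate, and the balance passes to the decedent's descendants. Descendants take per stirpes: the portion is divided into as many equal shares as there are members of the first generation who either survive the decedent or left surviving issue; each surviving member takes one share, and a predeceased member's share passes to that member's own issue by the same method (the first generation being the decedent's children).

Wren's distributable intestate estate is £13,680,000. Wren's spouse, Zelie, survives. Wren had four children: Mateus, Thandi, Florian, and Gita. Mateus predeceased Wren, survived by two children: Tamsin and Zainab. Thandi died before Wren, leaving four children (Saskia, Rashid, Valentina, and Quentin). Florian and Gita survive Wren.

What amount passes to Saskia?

Zelie takes two-fifths of £13,680,000 = £5,472,000. The remaining £8,208,000 passes to the descendants.
The descendants' portion (£8,208,000) is divided into 4 shares of £2,052,000: Florian and Gita each take £2,052,000; Mateus's £2,052,000 share passes to Mateus's issue; Thandi's £2,052,000 share passes to Thandi's issue.
Mateus's share (£2,052,000) is divided into 2 shares of £1,026,000: Tamsin and Zainab each take £1,026,000.
Thandi's share (£2,052,000) is divided into 4 shares of £513,000: Saskia, Rashid, Valentina, and Quentin each take £513,000.

Saskia receives £513,000.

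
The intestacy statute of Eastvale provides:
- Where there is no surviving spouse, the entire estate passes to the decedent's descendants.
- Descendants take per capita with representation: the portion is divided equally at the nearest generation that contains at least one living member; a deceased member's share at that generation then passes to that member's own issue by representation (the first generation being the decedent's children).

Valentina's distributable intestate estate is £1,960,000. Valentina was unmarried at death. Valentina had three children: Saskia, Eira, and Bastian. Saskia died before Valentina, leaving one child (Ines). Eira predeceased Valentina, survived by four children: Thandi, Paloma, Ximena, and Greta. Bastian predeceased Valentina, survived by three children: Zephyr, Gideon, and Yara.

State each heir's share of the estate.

Ines: £245,000; Thandi: £245,000; Paloma: £245,000; Ximena: £245,000; Greta: £245,000; Zephyr: £245,000; Gideon: £245,000; Yara: £245,000

The entire £1,960,000 passes to the descendants.
No child survives, so the initial division is made at the grandchildren's generation.
That amount (£1,960,000) is divided into 8 shares of £245,000: Ines, Thandi, Paloma, Ximena, Greta, Zephyr, Gideon, and Yara each take £245,000.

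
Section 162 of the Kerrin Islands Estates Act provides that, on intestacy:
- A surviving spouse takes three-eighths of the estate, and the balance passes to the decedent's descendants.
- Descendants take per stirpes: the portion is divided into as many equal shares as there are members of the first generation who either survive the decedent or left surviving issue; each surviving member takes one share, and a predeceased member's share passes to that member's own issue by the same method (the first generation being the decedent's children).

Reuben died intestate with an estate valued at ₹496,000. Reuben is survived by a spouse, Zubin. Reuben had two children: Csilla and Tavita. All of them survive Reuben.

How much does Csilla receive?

Zubin takes three-eighths of ₹496,000 = ₹186,000. The remaining ₹310,000 passes to the descendants.
The descendants' portion (₹310,000) is divided into 2 shares of ₹155,000: Csilla and Tavita each take ₹155,000.

Csilla receives ₹155,000.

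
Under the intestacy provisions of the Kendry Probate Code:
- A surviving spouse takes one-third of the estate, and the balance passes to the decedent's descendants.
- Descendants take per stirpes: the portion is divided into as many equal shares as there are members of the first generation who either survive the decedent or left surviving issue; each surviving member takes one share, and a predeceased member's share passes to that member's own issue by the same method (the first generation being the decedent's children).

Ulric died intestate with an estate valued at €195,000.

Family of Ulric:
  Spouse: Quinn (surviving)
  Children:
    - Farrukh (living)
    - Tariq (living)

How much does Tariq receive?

Quinn takes one-third of €195,000 = €65,000. The remaining €130,000 passes to the descendants.
The descendants' portion (€130,000) is divided into 2 shares of €65,000: Farrukh and Tariq each take €65,000.

Tariq receives €65,000.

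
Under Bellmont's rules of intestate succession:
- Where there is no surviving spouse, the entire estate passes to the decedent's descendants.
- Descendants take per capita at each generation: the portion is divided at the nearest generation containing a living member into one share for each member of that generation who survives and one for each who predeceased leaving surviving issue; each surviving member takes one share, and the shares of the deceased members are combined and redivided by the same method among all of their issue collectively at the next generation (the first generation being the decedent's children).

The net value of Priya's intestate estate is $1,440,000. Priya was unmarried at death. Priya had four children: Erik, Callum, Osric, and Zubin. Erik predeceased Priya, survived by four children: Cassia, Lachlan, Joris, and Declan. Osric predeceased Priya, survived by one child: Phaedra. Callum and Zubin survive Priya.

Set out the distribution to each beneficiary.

Cassia: $144,000; Lachlan: $144,000; Joris: $144,000; Declan: $144,000; Callum: $360,000; Phaedra: $144,000; Zubin: $360,000

The entire $1,440,000 passes to the descendants.
That amount ($1,440,000) is divided at the children's generation into 4 shares of $360,000. Callum and Zubin each take $360,000. The 2 shares of the deceased (Erik and Osric) are combined into a pool of $720,000.
That pool ($720,000) is divided at the grandchildren's generation equally among Cassia, Lachlan, Joris, Declan, and Phaedra: $144,000 each.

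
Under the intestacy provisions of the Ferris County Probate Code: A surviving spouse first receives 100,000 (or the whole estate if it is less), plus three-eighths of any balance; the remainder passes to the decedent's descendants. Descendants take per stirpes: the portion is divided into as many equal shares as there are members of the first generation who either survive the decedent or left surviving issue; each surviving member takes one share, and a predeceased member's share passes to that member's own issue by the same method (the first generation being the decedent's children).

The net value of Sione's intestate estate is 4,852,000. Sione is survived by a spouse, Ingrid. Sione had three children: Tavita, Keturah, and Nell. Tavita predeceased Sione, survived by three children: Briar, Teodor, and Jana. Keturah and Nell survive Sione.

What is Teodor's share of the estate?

Ingrid first takes 100,000, leaving a balance of 4,752,000. Ingrid then takes three-eighths of the balance (1,782,000), for a total of 1,882,000. The remaining 2,970,000 passes to the descendants.
The descendants' portion (2,970,000) is divided into 3 shares of 990,000: Keturah and Nell each take 990,000; Tavita's 990,000 share passes to Tavita's issue.
Tavita's share (990,000) is divided into 3 shares of 330,000: Briar, Teodor, and Jana each take 330,000.

Teodor receives 330,000.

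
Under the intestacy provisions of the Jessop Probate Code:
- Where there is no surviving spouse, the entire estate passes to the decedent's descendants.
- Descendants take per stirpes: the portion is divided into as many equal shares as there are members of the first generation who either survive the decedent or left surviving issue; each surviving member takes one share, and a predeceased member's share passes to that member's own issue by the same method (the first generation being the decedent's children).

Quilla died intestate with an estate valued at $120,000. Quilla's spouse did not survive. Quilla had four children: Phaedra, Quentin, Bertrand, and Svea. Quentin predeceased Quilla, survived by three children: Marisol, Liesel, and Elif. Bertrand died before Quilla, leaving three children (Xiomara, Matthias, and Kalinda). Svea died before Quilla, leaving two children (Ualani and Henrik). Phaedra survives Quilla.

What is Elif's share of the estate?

Elif receives $10,000.

The entire $120,000 passes to the descendants.
That amount ($120,000) is divided into 4 shares of $30,000: Phaedra takes $30,000; Quentin's $30,000 share passes to Quentin's issue; Bertrand's $30,000 share passes to Bertrand's issue; Svea's $30,000 share passes to Svea's issue.
Quentin's share ($30,000) is divided into 3 shares of $10,000: Marisol, Liesel, and Elif each take $10,000.
Bertrand's share ($30,000) is divided into 3 shares of $10,000: Xiomara, Matthias, and Kalinda each take $10,000.
Svea's share ($30,000) is divided into 2 shares of $15,000: Ualani and Henrik each take $15,000.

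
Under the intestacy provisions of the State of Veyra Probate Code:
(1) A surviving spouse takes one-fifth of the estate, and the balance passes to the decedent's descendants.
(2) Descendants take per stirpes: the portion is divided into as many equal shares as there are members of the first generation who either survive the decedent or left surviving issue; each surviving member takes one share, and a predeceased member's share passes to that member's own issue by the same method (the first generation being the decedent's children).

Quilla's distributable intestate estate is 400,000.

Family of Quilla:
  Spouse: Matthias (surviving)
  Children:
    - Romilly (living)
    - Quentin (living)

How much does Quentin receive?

Matthias takes one-fifth of 400,000 = 80,000. The remaining 320,000 passes to the descendants.
The descendants' portion (320,000) is divided into 2 shares of 160,000: Romilly and Quentin each take 160,000.

Quentin receives 160,000.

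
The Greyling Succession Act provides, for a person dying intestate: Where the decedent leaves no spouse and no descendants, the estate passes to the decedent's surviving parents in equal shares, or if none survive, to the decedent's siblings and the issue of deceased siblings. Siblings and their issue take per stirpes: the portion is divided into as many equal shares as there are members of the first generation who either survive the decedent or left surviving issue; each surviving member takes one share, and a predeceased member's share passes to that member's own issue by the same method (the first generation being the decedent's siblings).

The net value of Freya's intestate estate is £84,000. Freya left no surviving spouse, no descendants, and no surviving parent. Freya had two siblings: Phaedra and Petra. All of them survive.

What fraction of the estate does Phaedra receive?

The entire £84,000 passes to the siblings and their issue.
That amount (£84,000) is divided into 2 shares of £42,000: Phaedra and Petra each take £42,000.

Phaedra receives 1/2 of the estate.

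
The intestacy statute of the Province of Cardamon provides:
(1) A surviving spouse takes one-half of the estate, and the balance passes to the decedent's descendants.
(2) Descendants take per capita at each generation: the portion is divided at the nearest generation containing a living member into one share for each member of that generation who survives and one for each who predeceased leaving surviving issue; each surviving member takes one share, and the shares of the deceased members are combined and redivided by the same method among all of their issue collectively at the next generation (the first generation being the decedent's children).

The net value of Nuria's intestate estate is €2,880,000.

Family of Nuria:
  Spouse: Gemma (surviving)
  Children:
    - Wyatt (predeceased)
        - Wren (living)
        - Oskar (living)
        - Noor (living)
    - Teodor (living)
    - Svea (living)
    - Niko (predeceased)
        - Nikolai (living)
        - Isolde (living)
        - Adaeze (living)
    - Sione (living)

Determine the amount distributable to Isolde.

Gemma takes one-half of €2,880,000 = €1,440,000. The remaining €1,440,000 passes to the descendants.
The descendants' portion (€1,440,000) is divided at the children's generation into 5 shares of €288,000. Teodor, Svea, and Sione each take €288,000. The 2 shares of the deceased (Wyatt and Niko) are combined into a pool of €576,000.
That pool (€576,000) is divided at the grandchildren's generation equally among Wren, Oskar, Noor, Nikolai, Isolde, and Adaeze: €96,000 each.

Isolde receives €96,000.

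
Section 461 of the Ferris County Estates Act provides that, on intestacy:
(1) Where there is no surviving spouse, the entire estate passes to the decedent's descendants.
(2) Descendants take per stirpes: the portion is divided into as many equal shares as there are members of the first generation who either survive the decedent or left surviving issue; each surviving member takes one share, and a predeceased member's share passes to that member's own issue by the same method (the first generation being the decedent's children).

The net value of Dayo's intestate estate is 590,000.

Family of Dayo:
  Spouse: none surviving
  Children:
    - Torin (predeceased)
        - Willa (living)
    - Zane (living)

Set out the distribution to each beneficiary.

Willa: 295,000; Zane: 295,000

The entire 590,000 passes to the descendants.
That amount (590,000) is divided into 2 shares of 295,000: Zane takes 295,000; Torin's 295,000 share passes to Torin's issue.
Torin's share (295,000) passes entirely to Willa.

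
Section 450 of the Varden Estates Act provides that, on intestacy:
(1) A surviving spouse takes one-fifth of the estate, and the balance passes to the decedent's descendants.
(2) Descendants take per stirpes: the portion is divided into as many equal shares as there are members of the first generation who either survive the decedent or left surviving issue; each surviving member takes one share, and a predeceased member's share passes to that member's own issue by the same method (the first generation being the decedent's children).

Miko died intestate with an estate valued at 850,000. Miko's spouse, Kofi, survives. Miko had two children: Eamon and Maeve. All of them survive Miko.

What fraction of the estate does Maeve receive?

Kofi takes one-fifth of 850,000 = 170,000. The remaining 680,000 passes to the descendants.
The descendants' portion (680,000) is divided into 2 shares of 340,000: Eamon and Maeve each take 340,000.

Maeve receives 2/5 of the estate.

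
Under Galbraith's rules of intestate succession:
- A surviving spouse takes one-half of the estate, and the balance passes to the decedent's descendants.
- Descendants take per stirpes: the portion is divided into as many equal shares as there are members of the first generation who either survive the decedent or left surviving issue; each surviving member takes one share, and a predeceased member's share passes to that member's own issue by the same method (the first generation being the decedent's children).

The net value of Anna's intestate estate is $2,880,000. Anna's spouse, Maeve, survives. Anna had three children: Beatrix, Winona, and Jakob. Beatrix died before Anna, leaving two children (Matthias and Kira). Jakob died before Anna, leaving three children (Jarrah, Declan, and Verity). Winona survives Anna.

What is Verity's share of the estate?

Maeve takes one-half of $2,880,000 = $1,440,000. The remaining $1,440,000 passes to the descendants.
The descendants' portion ($1,440,000) is divided into 3 shares of $480,000: Winona takes $480,000; Beatrix's $480,000 share passes to Beatrix's issue; Jakob's $480,000 share passes to Jakob's issue.
Beatrix's share ($480,000) is divided into 2 shares of $240,000: Matthias and Kira each take $240,000.
Jakob's share ($480,000) is divided into 3 shares of $160,000: Jarrah, Declan, and Verity each take $160,000.

Verity receives $160,000.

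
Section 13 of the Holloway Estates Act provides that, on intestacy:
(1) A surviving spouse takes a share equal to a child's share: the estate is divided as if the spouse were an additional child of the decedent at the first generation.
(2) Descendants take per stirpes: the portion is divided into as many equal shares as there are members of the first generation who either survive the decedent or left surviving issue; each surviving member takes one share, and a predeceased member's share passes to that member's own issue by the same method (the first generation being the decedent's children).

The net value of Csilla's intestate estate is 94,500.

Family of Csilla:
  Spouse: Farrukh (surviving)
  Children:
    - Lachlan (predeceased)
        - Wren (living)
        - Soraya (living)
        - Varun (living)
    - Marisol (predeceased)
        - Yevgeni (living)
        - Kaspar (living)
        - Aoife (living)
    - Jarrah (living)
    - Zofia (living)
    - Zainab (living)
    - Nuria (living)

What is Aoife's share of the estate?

Aoife receives 4,500.

The spouse counts as an additional share at the children's level, so there are 7 primary shares of 13,500. Farrukh takes one such share (13,500).
The children's combined portion (81,000) is divided into 6 shares of 13,500: Jarrah, Zofia, Zainab, and Nuria each take 13,500; Lachlan's 13,500 share passes to Lachlan's issue; Marisol's 13,500 share passes to Marisol's issue.
Lachlan's share (13,500) is divided into 3 shares of 4,500: Wren, Soraya, and Varun each take 4,500.
Marisol's share (13,500) is divided into 3 shares of 4,500: Yevgeni, Kaspar, and Aoife each take 4,500.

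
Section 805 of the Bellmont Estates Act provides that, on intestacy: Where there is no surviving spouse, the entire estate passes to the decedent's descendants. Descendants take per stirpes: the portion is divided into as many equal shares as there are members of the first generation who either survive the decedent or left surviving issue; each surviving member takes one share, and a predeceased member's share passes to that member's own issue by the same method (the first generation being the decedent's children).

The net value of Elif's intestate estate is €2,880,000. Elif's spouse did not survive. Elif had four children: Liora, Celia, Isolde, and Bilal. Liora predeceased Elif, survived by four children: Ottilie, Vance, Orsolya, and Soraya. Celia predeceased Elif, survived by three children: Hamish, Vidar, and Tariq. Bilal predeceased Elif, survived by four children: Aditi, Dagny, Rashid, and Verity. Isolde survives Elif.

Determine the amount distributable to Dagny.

Dagny receives €180,000.

The entire €2,880,000 passes to the descendants.
That amount (€2,880,000) is divided into 4 shares of €720,000: Isolde takes €720,000; Liora's €720,000 share passes to Liora's issue; Celia's €720,000 share passes to Celia's issue; Bilal's €720,000 share passes to Bilal's issue.
Liora's share (€720,000) is divided into 4 shares of €180,000: Ottilie, Vance, Orsolya, and Soraya each take €180,000.
Celia's share (€720,000) is divided into 3 shares of €240,000: Hamish, Vidar, and Tariq each take €240,000.
Bilal's share (€720,000) is divided into 4 shares of €180,000: Aditi, Dagny, Rashid, and Verity each take €180,000.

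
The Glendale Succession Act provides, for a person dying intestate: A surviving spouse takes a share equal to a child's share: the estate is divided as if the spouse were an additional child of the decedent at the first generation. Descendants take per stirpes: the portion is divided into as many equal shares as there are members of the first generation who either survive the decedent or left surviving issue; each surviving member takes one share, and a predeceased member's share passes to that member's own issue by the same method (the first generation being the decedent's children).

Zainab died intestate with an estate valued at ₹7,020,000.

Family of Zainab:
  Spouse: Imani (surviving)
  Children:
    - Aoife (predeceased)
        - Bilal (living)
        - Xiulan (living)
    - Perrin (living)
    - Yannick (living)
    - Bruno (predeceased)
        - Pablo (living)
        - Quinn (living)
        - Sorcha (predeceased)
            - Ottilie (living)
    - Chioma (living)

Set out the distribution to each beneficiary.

The spouse counts as an additional share at the children's level, so there are 6 primary shares of ₹1,170,000. Imani takes one such share (₹1,170,000).
The children's combined portion (₹5,850,000) is divided into 5 shares of ₹1,170,000: Perrin, Yannick, and Chioma each take ₹1,170,000; Aoife's ₹1,170,000 share passes to Aoife's issue; Bruno's ₹1,170,000 share passes to Bruno's issue.
Aoife's share (₹1,170,000) is divided into 2 shares of ₹585,000: Bilal and Xiulan each take ₹585,000.
Bruno's share (₹1,170,000) is divided into 3 shares of ₹390,000: Pablo and Quinn each take ₹390,000; Sorcha's ₹390,000 share passes to Sorcha's issue.
Sorcha's share (₹390,000) passes entirely to Ottilie.

Imani: ₹1,170,000; Bilal: ₹585,000; Xiulan: ₹585,000; Perrin: ₹1,170,000; Yannick: ₹1,170,000; Pablo: ₹390,000; Quinn: ₹390,000; Ottilie: ₹390,000; Chioma: ₹1,170,000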